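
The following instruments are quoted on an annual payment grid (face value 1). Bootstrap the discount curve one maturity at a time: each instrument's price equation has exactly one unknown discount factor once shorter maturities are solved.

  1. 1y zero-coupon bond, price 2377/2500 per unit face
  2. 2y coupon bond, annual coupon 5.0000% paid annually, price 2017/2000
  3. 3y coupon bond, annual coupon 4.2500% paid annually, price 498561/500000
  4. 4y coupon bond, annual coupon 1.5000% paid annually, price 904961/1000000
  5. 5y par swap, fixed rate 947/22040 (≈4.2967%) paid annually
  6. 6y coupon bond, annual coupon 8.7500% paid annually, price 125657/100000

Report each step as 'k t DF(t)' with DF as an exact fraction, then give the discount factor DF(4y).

step 1 [1y] zero: DF = P = 2377/2500 ≈ 0.950800
step 2 [2y] bond c/1=1/20: DF=(2017/2000 − 1/20·(0.950800))/(1+1/20) = 572/625 ≈ 0.915200
step 3 [3y] bond c/1=17/400: DF=(498561/500000 − 17/400·(0.950800+0.915200))/(1+17/400) = 2201/2500 ≈ 0.880400
step 4 [4y] bond c/1=3/200: DF=(904961/1000000 − 3/200·(0.950800+0.915200+0.880400))/(1+3/200) = 851/1000 ≈ 0.851000
step 5 [5y] swap r/1=947/22040: DF=(1 − 947/22040·(0.950800+0.915200+0.880400+0.851000))/(1+947/22040) = 4053/5000 ≈ 0.810600
step 6 [6y] bond c/1=7/80: DF=(125657/100000 − 7/80·(0.950800+0.915200+0.880400+0.851000+0.810600))/(1+7/80) = 1001/1250 ≈ 0.800800

1 1 2377/2500
2 2 572/625
3 3 2201/2500
4 4 851/1000
5 5 4053/5000
6 6 1001/1250
DF(4y) = 851/1000 ≈ 0.851000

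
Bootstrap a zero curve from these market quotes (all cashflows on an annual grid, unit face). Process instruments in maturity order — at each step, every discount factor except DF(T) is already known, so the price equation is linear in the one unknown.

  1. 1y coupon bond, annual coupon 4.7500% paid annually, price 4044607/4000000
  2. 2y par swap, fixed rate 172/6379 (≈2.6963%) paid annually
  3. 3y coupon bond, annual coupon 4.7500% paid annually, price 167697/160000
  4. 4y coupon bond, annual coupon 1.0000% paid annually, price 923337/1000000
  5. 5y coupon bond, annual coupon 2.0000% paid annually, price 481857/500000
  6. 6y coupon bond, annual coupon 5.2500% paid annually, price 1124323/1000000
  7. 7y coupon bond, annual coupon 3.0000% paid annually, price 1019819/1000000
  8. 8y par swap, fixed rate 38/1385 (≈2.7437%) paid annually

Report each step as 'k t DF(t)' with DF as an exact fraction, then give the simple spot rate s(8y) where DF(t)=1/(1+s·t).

step 1 [1y] bond c/1=19/400: DF=(4044607/4000000 − 19/400·(0))/(1+19/400) = 9653/10000 ≈ 0.965300
step 2 [2y] swap r/1=172/6379: DF=(1 − 172/6379·(0.965300))/(1+172/6379) = 2371/2500 ≈ 0.948400
step 3 [3y] bond c/1=19/400: DF=(167697/160000 − 19/400·(0.965300+0.948400))/(1+19/400) = 4569/5000 ≈ 0.913800
step 4 [4y] bond c/1=1/100: DF=(923337/1000000 − 1/100·(0.965300+0.948400+0.913800))/(1+1/100) = 4431/5000 ≈ 0.886200
step 5 [5y] bond c/1=1/50: DF=(481857/500000 − 1/50·(0.965300+0.948400+0.913800+0.886200))/(1+1/50) = 109/125 ≈ 0.872000
step 6 [6y] bond c/1=21/400: DF=(1124323/1000000 − 21/400·(0.965300+0.948400+0.913800+0.886200+0.872000))/(1+21/400) = 1679/2000 ≈ 0.839500
step 7 [7y] bond c/1=3/100: DF=(1019819/1000000 − 3/100·(0.965300+0.948400+0.913800+0.886200+0.872000+0.839500))/(1+3/100) = 8321/10000 ≈ 0.832100
step 8 [8y] swap r/1=38/1385: DF=(1 − 38/1385·(0.965300+0.948400+0.913800+0.886200+0.872000+0.839500+0.832100))/(1+38/1385) = 4031/5000 ≈ 0.806200

1 1 9653/10000
2 2 2371/2500
3 3 4569/5000
4 4 4431/5000
5 5 109/125
6 6 1679/2000
7 7 8321/10000
8 8 4031/5000
s(8y) = (1/(4031/5000) − 1)/(8) = 969/32248 ≈ 3.0048%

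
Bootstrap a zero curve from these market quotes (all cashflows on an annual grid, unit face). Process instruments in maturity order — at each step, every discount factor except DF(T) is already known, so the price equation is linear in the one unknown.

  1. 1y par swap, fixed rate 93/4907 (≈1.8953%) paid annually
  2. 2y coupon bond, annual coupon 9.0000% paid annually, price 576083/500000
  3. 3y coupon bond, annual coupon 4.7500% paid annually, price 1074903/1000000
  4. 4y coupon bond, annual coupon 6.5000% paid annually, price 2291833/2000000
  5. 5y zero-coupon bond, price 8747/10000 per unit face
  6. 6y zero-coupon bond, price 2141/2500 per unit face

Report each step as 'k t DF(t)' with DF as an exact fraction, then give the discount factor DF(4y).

1 1 4907/5000
2 2 122/125
3 3 4687/5000
4 4 8993/10000
5 5 8747/10000
6 6 2141/2500
DF(4y) = 8993/10000 ≈ 0.899300

step 1 [1y] swap r/1=93/4907: DF=(1 − 93/4907·(0))/(1+93/4907) = 4907/5000 ≈ 0.981400
step 2 [2y] bond c/1=9/100: DF=(576083/500000 − 9/100·(0.981400))/(1+9/100) = 122/125 ≈ 0.976000
step 3 [3y] bond c/1=19/400: DF=(1074903/1000000 − 19/400·(0.981400+0.976000))/(1+19/400) = 4687/5000 ≈ 0.937400
step 4 [4y] bond c/1=13/200: DF=(2291833/2000000 − 13/200·(0.981400+0.976000+0.937400))/(1+13/200) = 8993/10000 ≈ 0.899300
step 5 [5y] zero: DF = P = 8747/10000 ≈ 0.874700
step 6 [6y] zero: DF = P = 2141/2500 ≈ 0.856400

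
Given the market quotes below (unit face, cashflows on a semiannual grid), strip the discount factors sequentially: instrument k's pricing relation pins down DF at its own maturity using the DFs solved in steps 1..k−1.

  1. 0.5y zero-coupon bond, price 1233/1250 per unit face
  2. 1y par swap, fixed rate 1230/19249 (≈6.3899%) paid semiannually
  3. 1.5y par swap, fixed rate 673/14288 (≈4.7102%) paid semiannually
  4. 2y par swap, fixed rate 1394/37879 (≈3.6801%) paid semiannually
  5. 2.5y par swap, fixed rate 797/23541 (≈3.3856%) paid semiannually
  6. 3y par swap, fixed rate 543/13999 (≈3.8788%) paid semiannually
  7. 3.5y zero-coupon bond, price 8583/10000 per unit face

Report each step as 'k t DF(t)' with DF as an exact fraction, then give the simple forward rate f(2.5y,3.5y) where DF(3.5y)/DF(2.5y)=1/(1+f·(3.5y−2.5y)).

step 1 [0.5y] zero: DF = P = 1233/1250 ≈ 0.986400
step 2 [1y] swap r/2=615/19249: DF=(1 − 615/19249·(0.986400))/(1+615/19249) = 1877/2000 ≈ 0.938500
step 3 [1.5y] swap r/2=673/28576: DF=(1 − 673/28576·(0.986400+0.938500))/(1+673/28576) = 9327/10000 ≈ 0.932700
step 4 [2y] swap r/2=697/37879: DF=(1 − 697/37879·(0.986400+0.938500+0.932700))/(1+697/37879) = 9303/10000 ≈ 0.930300
step 5 [2.5y] swap r/2=797/47082: DF=(1 − 797/47082·(0.986400+0.938500+0.932700+0.930300))/(1+797/47082) = 9203/10000 ≈ 0.920300
step 6 [3y] swap r/2=543/27998: DF=(1 − 543/27998·(0.986400+0.938500+0.932700+0.930300+0.920300))/(1+543/27998) = 4457/5000 ≈ 0.891400
step 7 [3.5y] zero: DF = P = 8583/10000 ≈ 0.858300

1 1/2 1233/1250
2 1 1877/2000
3 3/2 9327/10000
4 2 9303/10000
5 5/2 9203/10000
6 3 4457/5000
7 7/2 8583/10000
f(2.5y,3.5y) = ((9203/10000)/(8583/10000) − 1)/(1) = 620/8583 ≈ 7.2236%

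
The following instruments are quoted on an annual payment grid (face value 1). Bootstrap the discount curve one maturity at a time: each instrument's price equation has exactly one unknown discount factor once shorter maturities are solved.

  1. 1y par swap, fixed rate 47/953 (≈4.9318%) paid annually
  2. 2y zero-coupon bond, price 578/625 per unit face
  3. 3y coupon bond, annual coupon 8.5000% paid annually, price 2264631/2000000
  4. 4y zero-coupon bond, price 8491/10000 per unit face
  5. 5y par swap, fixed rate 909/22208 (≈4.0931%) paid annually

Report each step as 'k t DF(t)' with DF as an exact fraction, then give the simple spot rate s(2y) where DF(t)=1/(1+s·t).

step 1 [1y] swap r/1=47/953: DF=(1 − 47/953·(0))/(1+47/953) = 953/1000 ≈ 0.953000
step 2 [2y] zero: DF = P = 578/625 ≈ 0.924800
step 3 [3y] bond c/1=17/200: DF=(2264631/2000000 − 17/200·(0.953000+0.924800))/(1+17/200) = 1793/2000 ≈ 0.896500
step 4 [4y] zero: DF = P = 8491/10000 ≈ 0.849100
step 5 [5y] swap r/1=909/22208: DF=(1 − 909/22208·(0.953000+0.924800+0.896500+0.849100))/(1+909/22208) = 4091/5000 ≈ 0.818200

1 1 953/1000
2 2 578/625
3 3 1793/2000
4 4 8491/10000
5 5 4091/5000
s(2y) = (1/(578/625) − 1)/(2) = 47/1156 ≈ 4.0657%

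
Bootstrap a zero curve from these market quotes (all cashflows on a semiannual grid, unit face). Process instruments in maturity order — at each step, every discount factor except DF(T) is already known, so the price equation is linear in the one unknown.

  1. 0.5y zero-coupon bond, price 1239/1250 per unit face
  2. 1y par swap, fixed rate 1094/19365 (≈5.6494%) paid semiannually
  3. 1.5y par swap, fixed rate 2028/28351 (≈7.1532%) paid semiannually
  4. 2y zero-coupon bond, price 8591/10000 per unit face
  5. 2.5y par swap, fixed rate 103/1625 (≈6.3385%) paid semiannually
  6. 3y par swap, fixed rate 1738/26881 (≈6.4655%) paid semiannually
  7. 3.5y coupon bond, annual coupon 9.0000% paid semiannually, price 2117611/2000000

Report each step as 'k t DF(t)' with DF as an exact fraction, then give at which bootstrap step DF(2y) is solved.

step 1 [0.5y] zero: DF = P = 1239/1250 ≈ 0.991200
step 2 [1y] swap r/2=547/19365: DF=(1 − 547/19365·(0.991200))/(1+547/19365) = 9453/10000 ≈ 0.945300
step 3 [1.5y] swap r/2=1014/28351: DF=(1 − 1014/28351·(0.991200+0.945300))/(1+1014/28351) = 4493/5000 ≈ 0.898600
step 4 [2y] zero: DF = P = 8591/10000 ≈ 0.859100
step 5 [2.5y] swap r/2=103/3250: DF=(1 − 103/3250·(0.991200+0.945300+0.898600+0.859100))/(1+103/3250) = 4279/5000 ≈ 0.855800
step 6 [3y] swap r/2=869/26881: DF=(1 − 869/26881·(0.991200+0.945300+0.898600+0.859100+0.855800))/(1+869/26881) = 4131/5000 ≈ 0.826200
step 7 [3.5y] bond c/2=9/200: DF=(2117611/2000000 − 9/200·(0.991200+0.945300+0.898600+0.859100+0.855800+0.826200))/(1+9/200) = 7817/10000 ≈ 0.781700

1 1/2 1239/1250
2 1 9453/10000
3 3/2 4493/5000
4 2 8591/10000
5 5/2 4279/5000
6 3 4131/5000
7 7/2 7817/10000
DF(2y) is solved at step 4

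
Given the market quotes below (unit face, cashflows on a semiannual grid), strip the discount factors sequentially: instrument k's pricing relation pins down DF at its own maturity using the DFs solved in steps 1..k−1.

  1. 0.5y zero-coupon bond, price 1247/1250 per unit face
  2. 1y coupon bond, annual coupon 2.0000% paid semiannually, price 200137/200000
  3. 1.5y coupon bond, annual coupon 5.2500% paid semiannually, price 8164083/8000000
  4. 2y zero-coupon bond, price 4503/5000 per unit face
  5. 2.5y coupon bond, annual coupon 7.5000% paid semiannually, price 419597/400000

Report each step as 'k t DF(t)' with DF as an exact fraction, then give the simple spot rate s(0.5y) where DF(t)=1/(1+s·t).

step 1 [0.5y] zero: DF = P = 1247/1250 ≈ 0.997600
step 2 [1y] bond c/2=1/100: DF=(200137/200000 − 1/100·(0.997600))/(1+1/100) = 9809/10000 ≈ 0.980900
step 3 [1.5y] bond c/2=21/800: DF=(8164083/8000000 − 21/800·(0.997600+0.980900))/(1+21/800) = 4719/5000 ≈ 0.943800
step 4 [2y] zero: DF = P = 4503/5000 ≈ 0.900600
step 5 [2.5y] bond c/2=3/80: DF=(419597/400000 − 3/80·(0.997600+0.980900+0.943800+0.900600))/(1+3/80) = 8729/10000 ≈ 0.872900

1 1/2 1247/1250
2 1 9809/10000
3 3/2 4719/5000
4 2 4503/5000
5 5/2 8729/10000
s(0.5y) = (1/(1247/1250) − 1)/(1/2) = 6/1247 ≈ 0.4812%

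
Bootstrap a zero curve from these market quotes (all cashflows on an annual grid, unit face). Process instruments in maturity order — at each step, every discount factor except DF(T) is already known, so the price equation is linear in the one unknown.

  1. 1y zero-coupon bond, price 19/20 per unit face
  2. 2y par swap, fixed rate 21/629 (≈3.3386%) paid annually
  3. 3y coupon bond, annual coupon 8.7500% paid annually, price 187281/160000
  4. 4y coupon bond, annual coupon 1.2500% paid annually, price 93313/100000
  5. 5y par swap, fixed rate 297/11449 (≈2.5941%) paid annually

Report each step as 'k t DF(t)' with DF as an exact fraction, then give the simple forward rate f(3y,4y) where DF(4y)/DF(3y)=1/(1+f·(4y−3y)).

step 1 [1y] zero: DF = P = 19/20 ≈ 0.950000
step 2 [2y] swap r/1=21/629: DF=(1 − 21/629·(0.950000))/(1+21/629) = 937/1000 ≈ 0.937000
step 3 [3y] bond c/1=7/80: DF=(187281/160000 − 7/80·(0.950000+0.937000))/(1+7/80) = 1849/2000 ≈ 0.924500
step 4 [4y] bond c/1=1/80: DF=(93313/100000 − 1/80·(0.950000+0.937000+0.924500))/(1+1/80) = 8869/10000 ≈ 0.886900
step 5 [5y] swap r/1=297/11449: DF=(1 − 297/11449·(0.950000+0.937000+0.924500+0.886900))/(1+297/11449) = 2203/2500 ≈ 0.881200

1 1 19/20
2 2 937/1000
3 3 1849/2000
4 4 8869/10000
5 5 2203/2500
f(3y,4y) = ((1849/2000)/(8869/10000) − 1)/(1) = 376/8869 ≈ 4.2395%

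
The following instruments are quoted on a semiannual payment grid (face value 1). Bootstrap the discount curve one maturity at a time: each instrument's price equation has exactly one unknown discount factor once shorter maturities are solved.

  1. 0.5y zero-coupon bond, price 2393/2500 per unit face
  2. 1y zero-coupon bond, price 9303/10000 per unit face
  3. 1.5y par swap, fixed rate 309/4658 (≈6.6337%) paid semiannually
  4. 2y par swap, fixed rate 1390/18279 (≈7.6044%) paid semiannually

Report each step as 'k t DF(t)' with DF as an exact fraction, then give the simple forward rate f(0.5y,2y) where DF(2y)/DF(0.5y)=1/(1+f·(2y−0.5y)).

step 1 [0.5y] zero: DF = P = 2393/2500 ≈ 0.957200
step 2 [1y] zero: DF = P = 9303/10000 ≈ 0.930300
step 3 [1.5y] swap r/2=309/9316: DF=(1 − 309/9316·(0.957200+0.930300))/(1+309/9316) = 9073/10000 ≈ 0.907300
step 4 [2y] swap r/2=695/18279: DF=(1 − 695/18279·(0.957200+0.930300+0.907300))/(1+695/18279) = 861/1000 ≈ 0.861000

1 1/2 2393/2500
2 1 9303/10000
3 3/2 9073/10000
4 2 861/1000
f(0.5y,2y) = ((2393/2500)/(861/1000) − 1)/(3/2) = 962/12915 ≈ 7.4487%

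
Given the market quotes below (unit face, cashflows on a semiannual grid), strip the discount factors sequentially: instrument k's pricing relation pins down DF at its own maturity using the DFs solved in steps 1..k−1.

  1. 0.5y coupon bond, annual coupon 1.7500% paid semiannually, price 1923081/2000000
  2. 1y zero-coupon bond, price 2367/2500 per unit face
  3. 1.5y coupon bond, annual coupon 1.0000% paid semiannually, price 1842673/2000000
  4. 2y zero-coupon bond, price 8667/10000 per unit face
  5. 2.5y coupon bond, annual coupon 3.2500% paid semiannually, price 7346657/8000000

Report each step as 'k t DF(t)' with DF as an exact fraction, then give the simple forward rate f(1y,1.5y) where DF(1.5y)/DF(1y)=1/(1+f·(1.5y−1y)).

step 1 [0.5y] bond c/2=7/800: DF=(1923081/2000000 − 7/800·(0))/(1+7/800) = 2383/2500 ≈ 0.953200
step 2 [1y] zero: DF = P = 2367/2500 ≈ 0.946800
step 3 [1.5y] bond c/2=1/200: DF=(1842673/2000000 − 1/200·(0.953200+0.946800))/(1+1/200) = 9073/10000 ≈ 0.907300
step 4 [2y] zero: DF = P = 8667/10000 ≈ 0.866700
step 5 [2.5y] bond c/2=13/800: DF=(7346657/8000000 − 13/800·(0.953200+0.946800+0.907300+0.866700))/(1+13/800) = 8449/10000 ≈ 0.844900

1 1/2 2383/2500
2 1 2367/2500
3 3/2 9073/10000
4 2 8667/10000
5 5/2 8449/10000
f(1y,1.5y) = ((2367/2500)/(9073/10000) − 1)/(1/2) = 790/9073 ≈ 8.7072%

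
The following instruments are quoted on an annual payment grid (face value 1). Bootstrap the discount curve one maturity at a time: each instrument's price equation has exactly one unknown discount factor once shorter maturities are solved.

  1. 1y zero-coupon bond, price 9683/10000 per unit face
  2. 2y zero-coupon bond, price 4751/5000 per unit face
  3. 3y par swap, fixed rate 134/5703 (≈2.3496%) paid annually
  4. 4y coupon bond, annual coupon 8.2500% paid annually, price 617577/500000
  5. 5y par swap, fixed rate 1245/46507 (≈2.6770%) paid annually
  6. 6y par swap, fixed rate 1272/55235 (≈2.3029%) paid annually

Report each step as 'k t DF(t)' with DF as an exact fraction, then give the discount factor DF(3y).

1 1 9683/10000
2 2 4751/5000
3 3 933/1000
4 4 9237/10000
5 5 1751/2000
6 6 1091/1250
DF(3y) = 933/1000 ≈ 0.933000

step 1 [1y] zero: DF = P = 9683/10000 ≈ 0.968300
step 2 [2y] zero: DF = P = 4751/5000 ≈ 0.950200
step 3 [3y] swap r/1=134/5703: DF=(1 − 134/5703·(0.968300+0.950200))/(1+134/5703) = 933/1000 ≈ 0.933000
step 4 [4y] bond c/1=33/400: DF=(617577/500000 − 33/400·(0.968300+0.950200+0.933000))/(1+33/400) = 9237/10000 ≈ 0.923700
step 5 [5y] swap r/1=1245/46507: DF=(1 − 1245/46507·(0.968300+0.950200+0.933000+0.923700))/(1+1245/46507) = 1751/2000 ≈ 0.875500
step 6 [6y] swap r/1=1272/55235: DF=(1 − 1272/55235·(0.968300+0.950200+0.933000+0.923700+0.875500))/(1+1272/55235) = 1091/1250 ≈ 0.872800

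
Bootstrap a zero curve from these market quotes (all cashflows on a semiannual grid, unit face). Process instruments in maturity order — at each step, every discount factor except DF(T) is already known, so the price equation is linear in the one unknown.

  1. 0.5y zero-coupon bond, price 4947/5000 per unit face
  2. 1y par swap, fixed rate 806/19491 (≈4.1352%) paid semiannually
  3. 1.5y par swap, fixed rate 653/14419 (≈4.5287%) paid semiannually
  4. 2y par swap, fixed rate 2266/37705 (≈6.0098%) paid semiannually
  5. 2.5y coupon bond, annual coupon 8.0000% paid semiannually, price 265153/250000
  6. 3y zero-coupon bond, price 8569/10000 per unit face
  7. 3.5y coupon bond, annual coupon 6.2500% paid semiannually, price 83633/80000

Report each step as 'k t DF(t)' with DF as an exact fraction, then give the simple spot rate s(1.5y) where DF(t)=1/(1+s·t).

1 1/2 4947/5000
2 1 9597/10000
3 3/2 9347/10000
4 2 8867/10000
5 5/2 2187/2500
6 3 8569/10000
7 7/2 847/1000
s(1.5y) = (1/(9347/10000) − 1)/(3/2) = 1306/28041 ≈ 4.6575%

step 1 [0.5y] zero: DF = P = 4947/5000 ≈ 0.989400
step 2 [1y] swap r/2=403/19491: DF=(1 − 403/19491·(0.989400))/(1+403/19491) = 9597/10000 ≈ 0.959700
step 3 [1.5y] swap r/2=653/28838: DF=(1 − 653/28838·(0.989400+0.959700))/(1+653/28838) = 9347/10000 ≈ 0.934700
step 4 [2y] swap r/2=1133/37705: DF=(1 − 1133/37705·(0.989400+0.959700+0.934700))/(1+1133/37705) = 8867/10000 ≈ 0.886700
step 5 [2.5y] bond c/2=1/25: DF=(265153/250000 − 1/25·(0.989400+0.959700+0.934700+0.886700))/(1+1/25) = 2187/2500 ≈ 0.874800
step 6 [3y] zero: DF = P = 8569/10000 ≈ 0.856900
step 7 [3.5y] bond c/2=1/32: DF=(83633/80000 − 1/32·(0.989400+0.959700+0.934700+0.886700+0.874800+0.856900))/(1+1/32) = 847/1000 ≈ 0.847000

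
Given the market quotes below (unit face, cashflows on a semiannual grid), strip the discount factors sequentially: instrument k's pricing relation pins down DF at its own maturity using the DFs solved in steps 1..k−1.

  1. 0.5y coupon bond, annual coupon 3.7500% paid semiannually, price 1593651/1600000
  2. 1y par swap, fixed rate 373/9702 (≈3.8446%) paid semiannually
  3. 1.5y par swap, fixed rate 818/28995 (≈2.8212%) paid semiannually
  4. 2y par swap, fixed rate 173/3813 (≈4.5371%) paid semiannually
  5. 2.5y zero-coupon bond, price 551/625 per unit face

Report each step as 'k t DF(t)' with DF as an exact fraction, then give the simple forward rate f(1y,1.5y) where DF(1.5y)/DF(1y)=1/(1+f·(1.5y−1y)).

step 1 [0.5y] bond c/2=3/160: DF=(1593651/1600000 − 3/160·(0))/(1+3/160) = 9777/10000 ≈ 0.977700
step 2 [1y] swap r/2=373/19404: DF=(1 − 373/19404·(0.977700))/(1+373/19404) = 9627/10000 ≈ 0.962700
step 3 [1.5y] swap r/2=409/28995: DF=(1 − 409/28995·(0.977700+0.962700))/(1+409/28995) = 9591/10000 ≈ 0.959100
step 4 [2y] swap r/2=173/7626: DF=(1 − 173/7626·(0.977700+0.962700+0.959100))/(1+173/7626) = 1827/2000 ≈ 0.913500
step 5 [2.5y] zero: DF = P = 551/625 ≈ 0.881600

1 1/2 9777/10000
2 1 9627/10000
3 3/2 9591/10000
4 2 1827/2000
5 5/2 551/625
f(1y,1.5y) = ((9627/10000)/(9591/10000) − 1)/(1/2) = 24/3197 ≈ 0.7507%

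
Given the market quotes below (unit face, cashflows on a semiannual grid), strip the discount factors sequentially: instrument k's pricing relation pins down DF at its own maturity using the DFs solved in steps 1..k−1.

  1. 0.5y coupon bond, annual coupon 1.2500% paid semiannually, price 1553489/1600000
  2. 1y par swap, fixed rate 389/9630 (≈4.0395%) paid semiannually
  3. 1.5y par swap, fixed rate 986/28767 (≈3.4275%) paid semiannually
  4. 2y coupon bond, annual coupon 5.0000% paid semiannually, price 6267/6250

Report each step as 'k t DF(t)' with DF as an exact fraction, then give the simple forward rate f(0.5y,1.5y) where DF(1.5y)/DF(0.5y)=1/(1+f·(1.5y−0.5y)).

step 1 [0.5y] bond c/2=1/160: DF=(1553489/1600000 − 1/160·(0))/(1+1/160) = 9649/10000 ≈ 0.964900
step 2 [1y] swap r/2=389/19260: DF=(1 − 389/19260·(0.964900))/(1+389/19260) = 9611/10000 ≈ 0.961100
step 3 [1.5y] swap r/2=493/28767: DF=(1 − 493/28767·(0.964900+0.961100))/(1+493/28767) = 9507/10000 ≈ 0.950700
step 4 [2y] bond c/2=1/40: DF=(6267/6250 − 1/40·(0.964900+0.961100+0.950700))/(1+1/40) = 9081/10000 ≈ 0.908100

1 1/2 9649/10000
2 1 9611/10000
3 3/2 9507/10000
4 2 9081/10000
f(0.5y,1.5y) = ((9649/10000)/(9507/10000) − 1)/(1) = 142/9507 ≈ 1.4936%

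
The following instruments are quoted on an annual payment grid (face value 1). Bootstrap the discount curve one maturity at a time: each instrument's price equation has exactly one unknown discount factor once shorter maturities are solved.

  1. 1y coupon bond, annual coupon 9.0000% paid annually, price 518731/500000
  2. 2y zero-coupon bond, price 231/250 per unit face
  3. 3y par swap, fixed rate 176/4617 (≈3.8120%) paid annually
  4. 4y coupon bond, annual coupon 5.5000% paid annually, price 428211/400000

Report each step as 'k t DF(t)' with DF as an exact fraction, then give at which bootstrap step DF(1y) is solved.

1 1 4759/5000
2 2 231/250
3 3 559/625
4 4 8703/10000
DF(1y) is solved at step 1

step 1 [1y] bond c/1=9/100: DF=(518731/500000 − 9/100·(0))/(1+9/100) = 4759/5000 ≈ 0.951800
step 2 [2y] zero: DF = P = 231/250 ≈ 0.924000
step 3 [3y] swap r/1=176/4617: DF=(1 − 176/4617·(0.951800+0.924000))/(1+176/4617) = 559/625 ≈ 0.894400
step 4 [4y] bond c/1=11/200: DF=(428211/400000 − 11/200·(0.951800+0.924000+0.894400))/(1+11/200) = 8703/10000 ≈ 0.870300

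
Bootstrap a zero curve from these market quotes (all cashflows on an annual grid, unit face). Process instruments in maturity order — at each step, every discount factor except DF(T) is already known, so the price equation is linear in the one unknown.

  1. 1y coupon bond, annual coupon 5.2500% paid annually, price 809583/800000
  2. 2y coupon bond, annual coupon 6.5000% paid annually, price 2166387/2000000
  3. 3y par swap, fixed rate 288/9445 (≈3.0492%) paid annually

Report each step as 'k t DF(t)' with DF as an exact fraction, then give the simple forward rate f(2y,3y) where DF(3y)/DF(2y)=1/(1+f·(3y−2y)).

step 1 [1y] bond c/1=21/400: DF=(809583/800000 − 21/400·(0))/(1+21/400) = 1923/2000 ≈ 0.961500
step 2 [2y] bond c/1=13/200: DF=(2166387/2000000 − 13/200·(0.961500))/(1+13/200) = 599/625 ≈ 0.958400
step 3 [3y] swap r/1=288/9445: DF=(1 − 288/9445·(0.961500+0.958400))/(1+288/9445) = 571/625 ≈ 0.913600

1 1 1923/2000
2 2 599/625
3 3 571/625
f(2y,3y) = ((599/625)/(571/625) − 1)/(1) = 28/571 ≈ 4.9037%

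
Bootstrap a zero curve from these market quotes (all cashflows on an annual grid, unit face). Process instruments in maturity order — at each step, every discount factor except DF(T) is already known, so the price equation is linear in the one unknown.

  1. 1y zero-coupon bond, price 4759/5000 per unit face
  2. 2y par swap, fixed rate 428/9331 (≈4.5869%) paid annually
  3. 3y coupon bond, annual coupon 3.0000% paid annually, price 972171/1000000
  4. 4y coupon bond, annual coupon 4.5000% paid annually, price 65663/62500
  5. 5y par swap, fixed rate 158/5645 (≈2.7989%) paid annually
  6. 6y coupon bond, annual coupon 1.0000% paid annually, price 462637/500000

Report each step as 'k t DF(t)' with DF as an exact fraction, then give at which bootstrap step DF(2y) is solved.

step 1 [1y] zero: DF = P = 4759/5000 ≈ 0.951800
step 2 [2y] swap r/1=428/9331: DF=(1 − 428/9331·(0.951800))/(1+428/9331) = 1143/1250 ≈ 0.914400
step 3 [3y] bond c/1=3/100: DF=(972171/1000000 − 3/100·(0.951800+0.914400))/(1+3/100) = 1779/2000 ≈ 0.889500
step 4 [4y] bond c/1=9/200: DF=(65663/62500 − 9/200·(0.951800+0.914400+0.889500))/(1+9/200) = 8867/10000 ≈ 0.886700
step 5 [5y] swap r/1=158/5645: DF=(1 − 158/5645·(0.951800+0.914400+0.889500+0.886700))/(1+158/5645) = 546/625 ≈ 0.873600
step 6 [6y] bond c/1=1/100: DF=(462637/500000 − 1/100·(0.951800+0.914400+0.889500+0.886700+0.873600))/(1+1/100) = 4357/5000 ≈ 0.871400

1 1 4759/5000
2 2 1143/1250
3 3 1779/2000
4 4 8867/10000
5 5 546/625
6 6 4357/5000
DF(2y) is solved at step 2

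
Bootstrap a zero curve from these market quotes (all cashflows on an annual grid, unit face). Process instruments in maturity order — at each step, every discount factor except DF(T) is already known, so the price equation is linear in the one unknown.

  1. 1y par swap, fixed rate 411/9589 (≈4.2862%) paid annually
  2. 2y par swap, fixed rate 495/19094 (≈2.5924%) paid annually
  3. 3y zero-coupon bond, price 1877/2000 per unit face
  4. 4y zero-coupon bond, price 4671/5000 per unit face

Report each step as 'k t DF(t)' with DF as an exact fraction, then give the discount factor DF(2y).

step 1 [1y] swap r/1=411/9589: DF=(1 − 411/9589·(0))/(1+411/9589) = 9589/10000 ≈ 0.958900
step 2 [2y] swap r/1=495/19094: DF=(1 − 495/19094·(0.958900))/(1+495/19094) = 1901/2000 ≈ 0.950500
step 3 [3y] zero: DF = P = 1877/2000 ≈ 0.938500
step 4 [4y] zero: DF = P = 4671/5000 ≈ 0.934200

1 1 9589/10000
2 2 1901/2000
3 3 1877/2000
4 4 4671/5000
DF(2y) = 1901/2000 ≈ 0.950500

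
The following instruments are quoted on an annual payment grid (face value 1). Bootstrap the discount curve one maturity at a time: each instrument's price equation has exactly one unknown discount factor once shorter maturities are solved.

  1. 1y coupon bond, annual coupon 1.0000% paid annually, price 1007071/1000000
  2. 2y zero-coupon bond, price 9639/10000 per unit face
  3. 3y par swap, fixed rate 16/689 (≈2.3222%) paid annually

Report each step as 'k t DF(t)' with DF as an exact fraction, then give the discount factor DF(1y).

1 1 9971/10000
2 2 9639/10000
3 3 583/625
DF(1y) = 9971/10000 ≈ 0.997100

step 1 [1y] bond c/1=1/100: DF=(1007071/1000000 − 1/100·(0))/(1+1/100) = 9971/10000 ≈ 0.997100
step 2 [2y] zero: DF = P = 9639/10000 ≈ 0.963900
step 3 [3y] swap r/1=16/689: DF=(1 − 16/689·(0.997100+0.963900))/(1+16/689) = 583/625 ≈ 0.932800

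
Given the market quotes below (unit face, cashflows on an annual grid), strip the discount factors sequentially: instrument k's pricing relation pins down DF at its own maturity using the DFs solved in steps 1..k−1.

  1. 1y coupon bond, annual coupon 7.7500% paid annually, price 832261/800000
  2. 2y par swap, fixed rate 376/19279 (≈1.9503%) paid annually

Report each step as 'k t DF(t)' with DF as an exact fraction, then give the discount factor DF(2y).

1 1 1931/2000
2 2 1203/1250
DF(2y) = 1203/1250 ≈ 0.962400

step 1 [1y] bond c/1=31/400: DF=(832261/800000 − 31/400·(0))/(1+31/400) = 1931/2000 ≈ 0.965500
step 2 [2y] swap r/1=376/19279: DF=(1 − 376/19279·(0.965500))/(1+376/19279) = 1203/1250 ≈ 0.962400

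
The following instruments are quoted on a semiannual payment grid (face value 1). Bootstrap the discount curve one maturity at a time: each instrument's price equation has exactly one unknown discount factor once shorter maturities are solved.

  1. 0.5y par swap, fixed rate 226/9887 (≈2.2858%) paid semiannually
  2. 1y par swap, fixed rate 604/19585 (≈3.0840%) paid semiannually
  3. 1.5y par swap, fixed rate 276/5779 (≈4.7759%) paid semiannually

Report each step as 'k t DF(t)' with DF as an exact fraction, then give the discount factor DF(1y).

1 1/2 9887/10000
2 1 4849/5000
3 3/2 931/1000
DF(1y) = 4849/5000 ≈ 0.969800

step 1 [0.5y] swap r/2=113/9887: DF=(1 − 113/9887·(0))/(1+113/9887) = 9887/10000 ≈ 0.988700
step 2 [1y] swap r/2=302/19585: DF=(1 − 302/19585·(0.988700))/(1+302/19585) = 4849/5000 ≈ 0.969800
step 3 [1.5y] swap r/2=138/5779: DF=(1 − 138/5779·(0.988700+0.969800))/(1+138/5779) = 931/1000 ≈ 0.931000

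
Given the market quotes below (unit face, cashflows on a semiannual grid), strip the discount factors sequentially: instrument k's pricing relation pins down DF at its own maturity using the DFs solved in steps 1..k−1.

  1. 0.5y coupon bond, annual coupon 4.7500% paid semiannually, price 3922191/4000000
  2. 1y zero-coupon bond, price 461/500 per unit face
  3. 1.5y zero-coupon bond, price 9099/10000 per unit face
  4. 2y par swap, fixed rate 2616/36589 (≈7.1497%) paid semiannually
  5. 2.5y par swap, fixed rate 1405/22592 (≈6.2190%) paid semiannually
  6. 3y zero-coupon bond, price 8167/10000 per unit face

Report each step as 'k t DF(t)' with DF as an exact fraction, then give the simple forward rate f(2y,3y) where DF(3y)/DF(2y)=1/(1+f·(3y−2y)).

step 1 [0.5y] bond c/2=19/800: DF=(3922191/4000000 − 19/800·(0))/(1+19/800) = 4789/5000 ≈ 0.957800
step 2 [1y] zero: DF = P = 461/500 ≈ 0.922000
step 3 [1.5y] zero: DF = P = 9099/10000 ≈ 0.909900
step 4 [2y] swap r/2=1308/36589: DF=(1 − 1308/36589·(0.957800+0.922000+0.909900))/(1+1308/36589) = 2173/2500 ≈ 0.869200
step 5 [2.5y] swap r/2=1405/45184: DF=(1 − 1405/45184·(0.957800+0.922000+0.909900+0.869200))/(1+1405/45184) = 1719/2000 ≈ 0.859500
step 6 [3y] zero: DF = P = 8167/10000 ≈ 0.816700

1 1/2 4789/5000
2 1 461/500
3 3/2 9099/10000
4 2 2173/2500
5 5/2 1719/2000
6 3 8167/10000
f(2y,3y) = ((2173/2500)/(8167/10000) − 1)/(1) = 525/8167 ≈ 6.4283%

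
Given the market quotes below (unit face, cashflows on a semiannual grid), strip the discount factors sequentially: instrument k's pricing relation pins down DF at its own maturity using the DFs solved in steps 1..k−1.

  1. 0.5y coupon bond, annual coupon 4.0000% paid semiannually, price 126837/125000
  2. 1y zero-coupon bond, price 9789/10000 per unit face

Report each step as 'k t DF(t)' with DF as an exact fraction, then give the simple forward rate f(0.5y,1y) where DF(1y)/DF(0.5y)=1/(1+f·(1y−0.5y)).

step 1 [0.5y] bond c/2=1/50: DF=(126837/125000 − 1/50·(0))/(1+1/50) = 2487/2500 ≈ 0.994800
step 2 [1y] zero: DF = P = 9789/10000 ≈ 0.978900

1 1/2 2487/2500
2 1 9789/10000
f(0.5y,1y) = ((2487/2500)/(9789/10000) − 1)/(1/2) = 106/3263 ≈ 3.2485%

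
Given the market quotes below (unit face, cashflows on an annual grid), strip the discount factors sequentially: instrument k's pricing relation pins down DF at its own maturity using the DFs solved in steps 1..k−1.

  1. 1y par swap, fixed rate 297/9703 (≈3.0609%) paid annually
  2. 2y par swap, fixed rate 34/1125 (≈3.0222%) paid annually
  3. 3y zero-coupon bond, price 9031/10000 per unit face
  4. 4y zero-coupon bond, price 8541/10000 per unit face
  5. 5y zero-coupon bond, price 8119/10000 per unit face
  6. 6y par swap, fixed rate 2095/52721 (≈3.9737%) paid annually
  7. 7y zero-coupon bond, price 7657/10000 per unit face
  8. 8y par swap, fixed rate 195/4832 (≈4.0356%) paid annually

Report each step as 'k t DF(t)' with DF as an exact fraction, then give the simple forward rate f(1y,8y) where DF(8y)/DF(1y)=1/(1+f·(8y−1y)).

1 1 9703/10000
2 2 4711/5000
3 3 9031/10000
4 4 8541/10000
5 5 8119/10000
6 6 1581/2000
7 7 7657/10000
8 8 727/1000
f(1y,8y) = ((9703/10000)/(727/1000) − 1)/(7) = 2433/50890 ≈ 4.7809%

step 1 [1y] swap r/1=297/9703: DF=(1 − 297/9703·(0))/(1+297/9703) = 9703/10000 ≈ 0.970300
step 2 [2y] swap r/1=34/1125: DF=(1 − 34/1125·(0.970300))/(1+34/1125) = 4711/5000 ≈ 0.942200
step 3 [3y] zero: DF = P = 9031/10000 ≈ 0.903100
step 4 [4y] zero: DF = P = 8541/10000 ≈ 0.854100
step 5 [5y] zero: DF = P = 8119/10000 ≈ 0.811900
step 6 [6y] swap r/1=2095/52721: DF=(1 − 2095/52721·(0.970300+0.942200+0.903100+0.854100+0.811900))/(1+2095/52721) = 1581/2000 ≈ 0.790500
step 7 [7y] zero: DF = P = 7657/10000 ≈ 0.765700
step 8 [8y] swap r/1=195/4832: DF=(1 − 195/4832·(0.970300+0.942200+0.903100+0.854100+0.811900+0.790500+0.765700))/(1+195/4832) = 727/1000 ≈ 0.727000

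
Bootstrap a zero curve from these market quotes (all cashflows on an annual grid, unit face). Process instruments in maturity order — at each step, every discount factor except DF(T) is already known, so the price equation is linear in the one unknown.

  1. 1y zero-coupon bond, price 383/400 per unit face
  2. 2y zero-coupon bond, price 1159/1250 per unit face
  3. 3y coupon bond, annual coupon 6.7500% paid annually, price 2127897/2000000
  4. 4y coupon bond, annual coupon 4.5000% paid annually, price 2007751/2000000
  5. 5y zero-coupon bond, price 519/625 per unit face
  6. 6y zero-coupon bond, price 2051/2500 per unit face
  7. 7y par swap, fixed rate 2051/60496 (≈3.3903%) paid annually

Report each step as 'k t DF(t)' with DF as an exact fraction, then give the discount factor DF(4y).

1 1 383/400
2 2 1159/1250
3 3 351/400
4 4 8417/10000
5 5 519/625
6 6 2051/2500
7 7 7949/10000
DF(4y) = 8417/10000 ≈ 0.841700

step 1 [1y] zero: DF = P = 383/400 ≈ 0.957500
step 2 [2y] zero: DF = P = 1159/1250 ≈ 0.927200
step 3 [3y] bond c/1=27/400: DF=(2127897/2000000 − 27/400·(0.957500+0.927200))/(1+27/400) = 351/400 ≈ 0.877500
step 4 [4y] bond c/1=9/200: DF=(2007751/2000000 − 9/200·(0.957500+0.927200+0.877500))/(1+9/200) = 8417/10000 ≈ 0.841700
step 5 [5y] zero: DF = P = 519/625 ≈ 0.830400
step 6 [6y] zero: DF = P = 2051/2500 ≈ 0.820400
step 7 [7y] swap r/1=2051/60496: DF=(1 − 2051/60496·(0.957500+0.927200+0.877500+0.841700+0.830400+0.820400))/(1+2051/60496) = 7949/10000 ≈ 0.794900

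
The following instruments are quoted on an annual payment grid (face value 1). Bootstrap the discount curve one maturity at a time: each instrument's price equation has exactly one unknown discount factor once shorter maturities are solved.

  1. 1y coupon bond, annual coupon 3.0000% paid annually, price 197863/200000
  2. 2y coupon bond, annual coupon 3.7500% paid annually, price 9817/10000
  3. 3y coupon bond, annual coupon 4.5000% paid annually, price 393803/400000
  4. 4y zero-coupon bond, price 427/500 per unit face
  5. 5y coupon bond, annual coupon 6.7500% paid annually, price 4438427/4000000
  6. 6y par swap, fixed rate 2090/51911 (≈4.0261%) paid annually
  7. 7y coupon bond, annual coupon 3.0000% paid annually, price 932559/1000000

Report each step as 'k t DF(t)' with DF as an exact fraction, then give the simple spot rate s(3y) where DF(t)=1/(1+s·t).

step 1 [1y] bond c/1=3/100: DF=(197863/200000 − 3/100·(0))/(1+3/100) = 1921/2000 ≈ 0.960500
step 2 [2y] bond c/1=3/80: DF=(9817/10000 − 3/80·(0.960500))/(1+3/80) = 1823/2000 ≈ 0.911500
step 3 [3y] bond c/1=9/200: DF=(393803/400000 − 9/200·(0.960500+0.911500))/(1+9/200) = 1723/2000 ≈ 0.861500
step 4 [4y] zero: DF = P = 427/500 ≈ 0.854000
step 5 [5y] bond c/1=27/400: DF=(4438427/4000000 − 27/400·(0.960500+0.911500+0.861500+0.854000))/(1+27/400) = 4063/5000 ≈ 0.812600
step 6 [6y] swap r/1=2090/51911: DF=(1 − 2090/51911·(0.960500+0.911500+0.861500+0.854000+0.812600))/(1+2090/51911) = 791/1000 ≈ 0.791000
step 7 [7y] bond c/1=3/100: DF=(932559/1000000 − 3/100·(0.960500+0.911500+0.861500+0.854000+0.812600+0.791000))/(1+3/100) = 3771/5000 ≈ 0.754200

1 1 1921/2000
2 2 1823/2000
3 3 1723/2000
4 4 427/500
5 5 4063/5000
6 6 791/1000
7 7 3771/5000
s(3y) = (1/(1723/2000) − 1)/(3) = 277/5169 ≈ 5.3589%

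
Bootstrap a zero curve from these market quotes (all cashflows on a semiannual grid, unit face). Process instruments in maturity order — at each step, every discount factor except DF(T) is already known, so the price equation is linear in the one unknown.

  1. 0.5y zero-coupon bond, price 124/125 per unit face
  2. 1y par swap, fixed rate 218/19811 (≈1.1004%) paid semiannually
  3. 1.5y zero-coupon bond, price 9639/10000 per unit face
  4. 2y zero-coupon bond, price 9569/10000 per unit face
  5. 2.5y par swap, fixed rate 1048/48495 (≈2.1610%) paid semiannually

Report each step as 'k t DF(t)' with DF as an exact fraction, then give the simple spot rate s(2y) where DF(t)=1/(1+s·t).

1 1/2 124/125
2 1 9891/10000
3 3/2 9639/10000
4 2 9569/10000
5 5/2 2369/2500
s(2y) = (1/(9569/10000) − 1)/(2) = 431/19138 ≈ 2.2521%

step 1 [0.5y] zero: DF = P = 124/125 ≈ 0.992000
step 2 [1y] swap r/2=109/19811: DF=(1 − 109/19811·(0.992000))/(1+109/19811) = 9891/10000 ≈ 0.989100
step 3 [1.5y] zero: DF = P = 9639/10000 ≈ 0.963900
step 4 [2y] zero: DF = P = 9569/10000 ≈ 0.956900
step 5 [2.5y] swap r/2=524/48495: DF=(1 − 524/48495·(0.992000+0.989100+0.963900+0.956900))/(1+524/48495) = 2369/2500 ≈ 0.947600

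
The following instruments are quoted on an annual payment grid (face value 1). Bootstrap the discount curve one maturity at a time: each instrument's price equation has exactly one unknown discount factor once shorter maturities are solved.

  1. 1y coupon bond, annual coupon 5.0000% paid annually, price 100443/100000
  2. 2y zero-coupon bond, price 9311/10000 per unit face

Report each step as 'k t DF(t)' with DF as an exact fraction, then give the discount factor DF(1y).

1 1 4783/5000
2 2 9311/10000
DF(1y) = 4783/5000 ≈ 0.956600

step 1 [1y] bond c/1=1/20: DF=(100443/100000 − 1/20·(0))/(1+1/20) = 4783/5000 ≈ 0.956600
step 2 [2y] zero: DF = P = 9311/10000 ≈ 0.931100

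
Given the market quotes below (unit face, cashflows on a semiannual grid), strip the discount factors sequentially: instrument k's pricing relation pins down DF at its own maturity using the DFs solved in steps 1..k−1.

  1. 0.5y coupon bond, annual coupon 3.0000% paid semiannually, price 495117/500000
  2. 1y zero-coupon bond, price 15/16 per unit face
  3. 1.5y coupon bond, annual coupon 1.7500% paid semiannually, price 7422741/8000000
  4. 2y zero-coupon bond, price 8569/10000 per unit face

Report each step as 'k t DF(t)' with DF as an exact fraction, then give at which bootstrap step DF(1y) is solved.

step 1 [0.5y] bond c/2=3/200: DF=(495117/500000 − 3/200·(0))/(1+3/200) = 2439/2500 ≈ 0.975600
step 2 [1y] zero: DF = P = 15/16 ≈ 0.937500
step 3 [1.5y] bond c/2=7/800: DF=(7422741/8000000 − 7/800·(0.975600+0.937500))/(1+7/800) = 1129/1250 ≈ 0.903200
step 4 [2y] zero: DF = P = 8569/10000 ≈ 0.856900

1 1/2 2439/2500
2 1 15/16
3 3/2 1129/1250
4 2 8569/10000
DF(1y) is solved at step 2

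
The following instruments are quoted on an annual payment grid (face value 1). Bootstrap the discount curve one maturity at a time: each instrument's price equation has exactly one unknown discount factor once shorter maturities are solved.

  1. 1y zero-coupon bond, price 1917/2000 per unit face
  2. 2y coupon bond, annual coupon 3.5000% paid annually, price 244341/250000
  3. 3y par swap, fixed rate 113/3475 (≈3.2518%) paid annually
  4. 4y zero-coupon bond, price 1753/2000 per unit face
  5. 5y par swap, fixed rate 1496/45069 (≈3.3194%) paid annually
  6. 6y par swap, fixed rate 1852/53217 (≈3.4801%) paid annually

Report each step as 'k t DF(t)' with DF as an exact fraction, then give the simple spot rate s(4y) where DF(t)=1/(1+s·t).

1 1 1917/2000
2 2 9119/10000
3 3 1137/1250
4 4 1753/2000
5 5 1063/1250
6 6 2037/2500
s(4y) = (1/(1753/2000) − 1)/(4) = 247/7012 ≈ 3.5225%

step 1 [1y] zero: DF = P = 1917/2000 ≈ 0.958500
step 2 [2y] bond c/1=7/200: DF=(244341/250000 − 7/200·(0.958500))/(1+7/200) = 9119/10000 ≈ 0.911900
step 3 [3y] swap r/1=113/3475: DF=(1 − 113/3475·(0.958500+0.911900))/(1+113/3475) = 1137/1250 ≈ 0.909600
step 4 [4y] zero: DF = P = 1753/2000 ≈ 0.876500
step 5 [5y] swap r/1=1496/45069: DF=(1 − 1496/45069·(0.958500+0.911900+0.909600+0.876500))/(1+1496/45069) = 1063/1250 ≈ 0.850400
step 6 [6y] swap r/1=1852/53217: DF=(1 − 1852/53217·(0.958500+0.911900+0.909600+0.876500+0.850400))/(1+1852/53217) = 2037/2500 ≈ 0.814800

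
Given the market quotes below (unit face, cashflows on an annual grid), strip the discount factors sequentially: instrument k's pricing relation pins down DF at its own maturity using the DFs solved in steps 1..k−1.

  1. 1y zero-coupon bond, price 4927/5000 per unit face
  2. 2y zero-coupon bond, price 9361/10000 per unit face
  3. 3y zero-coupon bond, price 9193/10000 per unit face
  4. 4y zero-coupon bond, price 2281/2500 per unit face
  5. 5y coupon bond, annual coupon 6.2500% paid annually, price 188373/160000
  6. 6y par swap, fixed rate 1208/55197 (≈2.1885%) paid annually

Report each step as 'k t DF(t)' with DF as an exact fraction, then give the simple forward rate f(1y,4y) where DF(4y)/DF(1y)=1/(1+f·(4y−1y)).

1 1 4927/5000
2 2 9361/10000
3 3 9193/10000
4 4 2281/2500
5 5 8873/10000
6 6 1099/1250
f(1y,4y) = ((4927/5000)/(2281/2500) − 1)/(3) = 365/13686 ≈ 2.6670%

step 1 [1y] zero: DF = P = 4927/5000 ≈ 0.985400
step 2 [2y] zero: DF = P = 9361/10000 ≈ 0.936100
step 3 [3y] zero: DF = P = 9193/10000 ≈ 0.919300
step 4 [4y] zero: DF = P = 2281/2500 ≈ 0.912400
step 5 [5y] bond c/1=1/16: DF=(188373/160000 − 1/16·(0.985400+0.936100+0.919300+0.912400))/(1+1/16) = 8873/10000 ≈ 0.887300
step 6 [6y] swap r/1=1208/55197: DF=(1 − 1208/55197·(0.985400+0.936100+0.919300+0.912400+0.887300))/(1+1208/55197) = 1099/1250 ≈ 0.879200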